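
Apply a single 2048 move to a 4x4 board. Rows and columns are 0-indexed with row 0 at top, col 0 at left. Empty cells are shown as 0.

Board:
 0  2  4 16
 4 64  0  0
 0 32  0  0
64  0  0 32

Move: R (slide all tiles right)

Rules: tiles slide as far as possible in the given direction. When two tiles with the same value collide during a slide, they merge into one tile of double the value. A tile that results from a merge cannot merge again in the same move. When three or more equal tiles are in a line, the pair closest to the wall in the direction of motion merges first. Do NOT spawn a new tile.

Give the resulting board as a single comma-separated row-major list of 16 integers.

Slide right:
row 0: [0, 2, 4, 16] -> [0, 2, 4, 16]
row 1: [4, 64, 0, 0] -> [0, 0, 4, 64]
row 2: [0, 32, 0, 0] -> [0, 0, 0, 32]
row 3: [64, 0, 0, 32] -> [0, 0, 64, 32]

Answer: 0, 2, 4, 16, 0, 0, 4, 64, 0, 0, 0, 32, 0, 0, 64, 32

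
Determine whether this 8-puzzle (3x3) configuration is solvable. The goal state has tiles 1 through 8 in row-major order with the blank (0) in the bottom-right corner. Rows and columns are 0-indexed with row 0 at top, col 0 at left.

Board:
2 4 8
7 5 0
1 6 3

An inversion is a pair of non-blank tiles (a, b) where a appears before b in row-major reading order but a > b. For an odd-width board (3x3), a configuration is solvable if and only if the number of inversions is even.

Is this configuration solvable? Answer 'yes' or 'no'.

Answer: no

Derivation:
Inversions (pairs i<j in row-major order where tile[i] > tile[j] > 0): 15
15 is odd, so the puzzle is not solvable.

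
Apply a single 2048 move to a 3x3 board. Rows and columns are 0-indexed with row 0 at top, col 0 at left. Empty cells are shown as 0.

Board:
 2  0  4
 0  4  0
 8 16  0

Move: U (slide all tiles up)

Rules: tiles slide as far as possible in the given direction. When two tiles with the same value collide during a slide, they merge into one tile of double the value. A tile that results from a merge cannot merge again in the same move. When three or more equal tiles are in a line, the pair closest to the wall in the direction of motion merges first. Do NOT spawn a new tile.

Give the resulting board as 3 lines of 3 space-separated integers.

Slide up:
col 0: [2, 0, 8] -> [2, 8, 0]
col 1: [0, 4, 16] -> [4, 16, 0]
col 2: [4, 0, 0] -> [4, 0, 0]

Answer:  2  4  4
 8 16  0
 0  0  0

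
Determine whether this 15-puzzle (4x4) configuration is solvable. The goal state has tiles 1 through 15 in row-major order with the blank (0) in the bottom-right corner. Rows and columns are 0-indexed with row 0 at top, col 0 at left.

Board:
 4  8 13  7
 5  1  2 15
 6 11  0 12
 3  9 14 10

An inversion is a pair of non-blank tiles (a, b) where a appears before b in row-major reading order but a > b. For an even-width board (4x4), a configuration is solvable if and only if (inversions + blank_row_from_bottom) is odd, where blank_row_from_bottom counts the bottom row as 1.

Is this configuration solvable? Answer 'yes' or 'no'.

Answer: no

Derivation:
Inversions: 42
Blank is in row 2 (0-indexed from top), which is row 2 counting from the bottom (bottom = 1).
42 + 2 = 44, which is even, so the puzzle is not solvable.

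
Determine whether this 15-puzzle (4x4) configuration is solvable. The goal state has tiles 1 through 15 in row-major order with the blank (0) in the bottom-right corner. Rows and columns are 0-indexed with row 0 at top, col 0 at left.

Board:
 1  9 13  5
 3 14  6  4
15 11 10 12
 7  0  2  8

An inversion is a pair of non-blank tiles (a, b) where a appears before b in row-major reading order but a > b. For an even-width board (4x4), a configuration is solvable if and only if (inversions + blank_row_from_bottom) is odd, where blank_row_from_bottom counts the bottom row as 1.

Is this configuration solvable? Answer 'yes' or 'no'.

Inversions: 49
Blank is in row 3 (0-indexed from top), which is row 1 counting from the bottom (bottom = 1).
49 + 1 = 50, which is even, so the puzzle is not solvable.

Answer: no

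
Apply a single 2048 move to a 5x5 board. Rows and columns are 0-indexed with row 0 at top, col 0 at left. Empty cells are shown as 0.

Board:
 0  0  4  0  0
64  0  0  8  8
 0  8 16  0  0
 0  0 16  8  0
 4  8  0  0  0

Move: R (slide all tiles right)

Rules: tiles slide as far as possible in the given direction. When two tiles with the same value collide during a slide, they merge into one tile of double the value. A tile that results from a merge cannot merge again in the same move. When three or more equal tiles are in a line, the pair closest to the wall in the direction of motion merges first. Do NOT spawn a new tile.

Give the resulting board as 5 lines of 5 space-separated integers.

Slide right:
row 0: [0, 0, 4, 0, 0] -> [0, 0, 0, 0, 4]
row 1: [64, 0, 0, 8, 8] -> [0, 0, 0, 64, 16]
row 2: [0, 8, 16, 0, 0] -> [0, 0, 0, 8, 16]
row 3: [0, 0, 16, 8, 0] -> [0, 0, 0, 16, 8]
row 4: [4, 8, 0, 0, 0] -> [0, 0, 0, 4, 8]

Answer:  0  0  0  0  4
 0  0  0 64 16
 0  0  0  8 16
 0  0  0 16  8
 0  0  0  4  8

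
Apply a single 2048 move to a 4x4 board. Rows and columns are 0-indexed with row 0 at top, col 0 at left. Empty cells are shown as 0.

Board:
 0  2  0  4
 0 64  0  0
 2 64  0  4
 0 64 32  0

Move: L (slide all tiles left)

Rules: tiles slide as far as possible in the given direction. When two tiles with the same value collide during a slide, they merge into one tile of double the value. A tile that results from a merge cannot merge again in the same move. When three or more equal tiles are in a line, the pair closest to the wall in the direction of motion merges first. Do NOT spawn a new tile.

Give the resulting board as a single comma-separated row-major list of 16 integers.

Slide left:
row 0: [0, 2, 0, 4] -> [2, 4, 0, 0]
row 1: [0, 64, 0, 0] -> [64, 0, 0, 0]
row 2: [2, 64, 0, 4] -> [2, 64, 4, 0]
row 3: [0, 64, 32, 0] -> [64, 32, 0, 0]

Answer: 2, 4, 0, 0, 64, 0, 0, 0, 2, 64, 4, 0, 64, 32, 0, 0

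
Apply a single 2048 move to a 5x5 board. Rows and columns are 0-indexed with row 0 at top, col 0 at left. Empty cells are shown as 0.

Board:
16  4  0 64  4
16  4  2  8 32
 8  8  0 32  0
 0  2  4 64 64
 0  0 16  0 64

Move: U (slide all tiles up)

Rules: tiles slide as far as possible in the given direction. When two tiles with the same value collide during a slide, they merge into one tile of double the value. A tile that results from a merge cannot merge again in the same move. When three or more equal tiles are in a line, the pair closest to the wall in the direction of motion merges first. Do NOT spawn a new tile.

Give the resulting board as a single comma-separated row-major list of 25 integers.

Answer: 32, 8, 2, 64, 4, 8, 8, 4, 8, 32, 0, 2, 16, 32, 128, 0, 0, 0, 64, 0, 0, 0, 0, 0, 0

Derivation:
Slide up:
col 0: [16, 16, 8, 0, 0] -> [32, 8, 0, 0, 0]
col 1: [4, 4, 8, 2, 0] -> [8, 8, 2, 0, 0]
col 2: [0, 2, 0, 4, 16] -> [2, 4, 16, 0, 0]
col 3: [64, 8, 32, 64, 0] -> [64, 8, 32, 64, 0]
col 4: [4, 32, 0, 64, 64] -> [4, 32, 128, 0, 0]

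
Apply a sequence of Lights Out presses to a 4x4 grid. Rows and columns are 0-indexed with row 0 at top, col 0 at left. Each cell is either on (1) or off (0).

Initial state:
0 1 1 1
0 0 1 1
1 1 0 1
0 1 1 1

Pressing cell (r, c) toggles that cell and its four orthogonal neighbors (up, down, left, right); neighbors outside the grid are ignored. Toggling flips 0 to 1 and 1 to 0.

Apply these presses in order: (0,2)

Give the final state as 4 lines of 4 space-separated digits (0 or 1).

Answer: 0 0 0 0
0 0 0 1
1 1 0 1
0 1 1 1

Derivation:
After press 1 at (0,2):
0 0 0 0
0 0 0 1
1 1 0 1
0 1 1 1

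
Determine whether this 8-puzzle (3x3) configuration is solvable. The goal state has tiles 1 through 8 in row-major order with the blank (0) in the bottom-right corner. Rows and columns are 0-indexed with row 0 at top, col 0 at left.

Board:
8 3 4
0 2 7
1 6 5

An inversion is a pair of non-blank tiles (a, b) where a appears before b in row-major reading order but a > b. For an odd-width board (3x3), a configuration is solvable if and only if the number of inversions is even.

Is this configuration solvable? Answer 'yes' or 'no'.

Inversions (pairs i<j in row-major order where tile[i] > tile[j] > 0): 16
16 is even, so the puzzle is solvable.

Answer: yes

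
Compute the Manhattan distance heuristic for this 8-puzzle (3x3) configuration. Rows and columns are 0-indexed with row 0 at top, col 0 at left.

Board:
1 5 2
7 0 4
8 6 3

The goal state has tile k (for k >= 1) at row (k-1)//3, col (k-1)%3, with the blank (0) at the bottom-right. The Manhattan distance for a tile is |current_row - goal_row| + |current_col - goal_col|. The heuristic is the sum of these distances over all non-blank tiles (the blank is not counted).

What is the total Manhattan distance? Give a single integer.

Answer: 10

Derivation:
Tile 1: at (0,0), goal (0,0), distance |0-0|+|0-0| = 0
Tile 5: at (0,1), goal (1,1), distance |0-1|+|1-1| = 1
Tile 2: at (0,2), goal (0,1), distance |0-0|+|2-1| = 1
Tile 7: at (1,0), goal (2,0), distance |1-2|+|0-0| = 1
Tile 4: at (1,2), goal (1,0), distance |1-1|+|2-0| = 2
Tile 8: at (2,0), goal (2,1), distance |2-2|+|0-1| = 1
Tile 6: at (2,1), goal (1,2), distance |2-1|+|1-2| = 2
Tile 3: at (2,2), goal (0,2), distance |2-0|+|2-2| = 2
Sum: 0 + 1 + 1 + 1 + 2 + 1 + 2 + 2 = 10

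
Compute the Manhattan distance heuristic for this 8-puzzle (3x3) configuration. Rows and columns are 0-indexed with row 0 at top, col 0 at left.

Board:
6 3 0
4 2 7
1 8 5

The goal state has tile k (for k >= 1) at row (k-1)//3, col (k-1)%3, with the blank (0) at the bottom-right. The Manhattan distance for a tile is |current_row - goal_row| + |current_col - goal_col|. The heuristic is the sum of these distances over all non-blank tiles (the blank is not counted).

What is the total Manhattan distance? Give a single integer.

Tile 6: (0,0)->(1,2) = 3
Tile 3: (0,1)->(0,2) = 1
Tile 4: (1,0)->(1,0) = 0
Tile 2: (1,1)->(0,1) = 1
Tile 7: (1,2)->(2,0) = 3
Tile 1: (2,0)->(0,0) = 2
Tile 8: (2,1)->(2,1) = 0
Tile 5: (2,2)->(1,1) = 2
Sum: 3 + 1 + 0 + 1 + 3 + 2 + 0 + 2 = 12

Answer: 12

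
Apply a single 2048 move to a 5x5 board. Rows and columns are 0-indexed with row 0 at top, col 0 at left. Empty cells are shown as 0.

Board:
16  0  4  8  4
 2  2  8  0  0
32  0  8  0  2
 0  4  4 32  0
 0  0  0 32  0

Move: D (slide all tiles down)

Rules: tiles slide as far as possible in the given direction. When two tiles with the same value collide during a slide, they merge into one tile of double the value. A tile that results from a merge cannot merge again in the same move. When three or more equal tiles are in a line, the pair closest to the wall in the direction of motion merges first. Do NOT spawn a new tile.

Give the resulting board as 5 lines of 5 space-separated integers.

Slide down:
col 0: [16, 2, 32, 0, 0] -> [0, 0, 16, 2, 32]
col 1: [0, 2, 0, 4, 0] -> [0, 0, 0, 2, 4]
col 2: [4, 8, 8, 4, 0] -> [0, 0, 4, 16, 4]
col 3: [8, 0, 0, 32, 32] -> [0, 0, 0, 8, 64]
col 4: [4, 0, 2, 0, 0] -> [0, 0, 0, 4, 2]

Answer:  0  0  0  0  0
 0  0  0  0  0
16  0  4  0  0
 2  2 16  8  4
32  4  4 64  2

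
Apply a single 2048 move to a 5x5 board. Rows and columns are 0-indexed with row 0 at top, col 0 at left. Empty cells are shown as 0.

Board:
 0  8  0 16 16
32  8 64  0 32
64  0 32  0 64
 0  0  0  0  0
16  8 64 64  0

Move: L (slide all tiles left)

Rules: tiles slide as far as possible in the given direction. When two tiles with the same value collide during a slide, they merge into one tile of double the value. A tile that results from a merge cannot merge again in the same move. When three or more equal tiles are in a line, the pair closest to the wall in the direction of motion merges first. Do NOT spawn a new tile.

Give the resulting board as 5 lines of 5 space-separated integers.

Slide left:
row 0: [0, 8, 0, 16, 16] -> [8, 32, 0, 0, 0]
row 1: [32, 8, 64, 0, 32] -> [32, 8, 64, 32, 0]
row 2: [64, 0, 32, 0, 64] -> [64, 32, 64, 0, 0]
row 3: [0, 0, 0, 0, 0] -> [0, 0, 0, 0, 0]
row 4: [16, 8, 64, 64, 0] -> [16, 8, 128, 0, 0]

Answer:   8  32   0   0   0
 32   8  64  32   0
 64  32  64   0   0
  0   0   0   0   0
 16   8 128   0   0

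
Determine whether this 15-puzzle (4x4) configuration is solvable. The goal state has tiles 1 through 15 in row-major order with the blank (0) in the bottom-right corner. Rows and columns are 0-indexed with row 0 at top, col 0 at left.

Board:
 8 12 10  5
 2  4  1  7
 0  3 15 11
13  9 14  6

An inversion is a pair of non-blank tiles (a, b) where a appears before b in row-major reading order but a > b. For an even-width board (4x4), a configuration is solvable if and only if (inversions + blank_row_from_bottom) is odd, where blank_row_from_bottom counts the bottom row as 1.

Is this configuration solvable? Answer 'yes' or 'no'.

Answer: yes

Derivation:
Inversions: 45
Blank is in row 2 (0-indexed from top), which is row 2 counting from the bottom (bottom = 1).
45 + 2 = 47, which is odd, so the puzzle is solvable.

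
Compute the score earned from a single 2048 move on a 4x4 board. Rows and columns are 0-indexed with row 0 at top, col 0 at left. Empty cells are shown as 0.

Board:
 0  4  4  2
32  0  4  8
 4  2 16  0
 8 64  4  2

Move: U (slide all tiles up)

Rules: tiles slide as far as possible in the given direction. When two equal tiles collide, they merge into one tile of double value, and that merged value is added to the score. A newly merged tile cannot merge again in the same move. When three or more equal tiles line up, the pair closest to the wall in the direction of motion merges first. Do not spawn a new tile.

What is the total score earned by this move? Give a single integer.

Answer: 8

Derivation:
Slide up:
col 0: [0, 32, 4, 8] -> [32, 4, 8, 0]  score +0 (running 0)
col 1: [4, 0, 2, 64] -> [4, 2, 64, 0]  score +0 (running 0)
col 2: [4, 4, 16, 4] -> [8, 16, 4, 0]  score +8 (running 8)
col 3: [2, 8, 0, 2] -> [2, 8, 2, 0]  score +0 (running 8)
Board after move:
32  4  8  2
 4  2 16  8
 8 64  4  2
 0  0  0  0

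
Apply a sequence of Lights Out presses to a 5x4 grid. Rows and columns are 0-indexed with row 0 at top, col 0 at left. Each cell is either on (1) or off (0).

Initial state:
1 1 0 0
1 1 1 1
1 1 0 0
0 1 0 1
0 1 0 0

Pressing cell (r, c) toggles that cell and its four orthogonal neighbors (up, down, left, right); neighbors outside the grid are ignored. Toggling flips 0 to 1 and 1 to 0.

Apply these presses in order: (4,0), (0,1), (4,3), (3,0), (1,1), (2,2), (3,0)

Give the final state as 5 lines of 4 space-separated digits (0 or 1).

Answer: 0 1 1 0
0 1 1 1
1 1 1 1
1 1 1 0
1 0 1 1

Derivation:
After press 1 at (4,0):
1 1 0 0
1 1 1 1
1 1 0 0
1 1 0 1
1 0 0 0

After press 2 at (0,1):
0 0 1 0
1 0 1 1
1 1 0 0
1 1 0 1
1 0 0 0

After press 3 at (4,3):
0 0 1 0
1 0 1 1
1 1 0 0
1 1 0 0
1 0 1 1

After press 4 at (3,0):
0 0 1 0
1 0 1 1
0 1 0 0
0 0 0 0
0 0 1 1

After press 5 at (1,1):
0 1 1 0
0 1 0 1
0 0 0 0
0 0 0 0
0 0 1 1

After press 6 at (2,2):
0 1 1 0
0 1 1 1
0 1 1 1
0 0 1 0
0 0 1 1

After press 7 at (3,0):
0 1 1 0
0 1 1 1
1 1 1 1
1 1 1 0
1 0 1 1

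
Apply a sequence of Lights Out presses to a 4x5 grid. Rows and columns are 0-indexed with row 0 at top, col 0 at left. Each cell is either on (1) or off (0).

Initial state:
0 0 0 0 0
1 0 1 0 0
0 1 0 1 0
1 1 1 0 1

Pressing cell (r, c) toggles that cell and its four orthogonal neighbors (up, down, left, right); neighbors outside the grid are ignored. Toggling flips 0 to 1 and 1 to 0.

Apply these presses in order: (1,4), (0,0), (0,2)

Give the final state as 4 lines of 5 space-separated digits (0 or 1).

Answer: 1 0 1 1 1
0 0 0 1 1
0 1 0 1 1
1 1 1 0 1

Derivation:
After press 1 at (1,4):
0 0 0 0 1
1 0 1 1 1
0 1 0 1 1
1 1 1 0 1

After press 2 at (0,0):
1 1 0 0 1
0 0 1 1 1
0 1 0 1 1
1 1 1 0 1

After press 3 at (0,2):
1 0 1 1 1
0 0 0 1 1
0 1 0 1 1
1 1 1 0 1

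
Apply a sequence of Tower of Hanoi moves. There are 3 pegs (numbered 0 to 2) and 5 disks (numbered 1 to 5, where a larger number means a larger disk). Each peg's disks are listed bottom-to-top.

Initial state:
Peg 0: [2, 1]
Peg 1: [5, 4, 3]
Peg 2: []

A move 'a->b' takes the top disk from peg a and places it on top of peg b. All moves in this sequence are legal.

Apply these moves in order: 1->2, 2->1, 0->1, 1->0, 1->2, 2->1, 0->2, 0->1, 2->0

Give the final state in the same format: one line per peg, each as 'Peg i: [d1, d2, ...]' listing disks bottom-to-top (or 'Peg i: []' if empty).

Answer: Peg 0: [1]
Peg 1: [5, 4, 3, 2]
Peg 2: []

Derivation:
After move 1 (1->2):
Peg 0: [2, 1]
Peg 1: [5, 4]
Peg 2: [3]

After move 2 (2->1):
Peg 0: [2, 1]
Peg 1: [5, 4, 3]
Peg 2: []

After move 3 (0->1):
Peg 0: [2]
Peg 1: [5, 4, 3, 1]
Peg 2: []

After move 4 (1->0):
Peg 0: [2, 1]
Peg 1: [5, 4, 3]
Peg 2: []

After move 5 (1->2):
Peg 0: [2, 1]
Peg 1: [5, 4]
Peg 2: [3]

After move 6 (2->1):
Peg 0: [2, 1]
Peg 1: [5, 4, 3]
Peg 2: []

After move 7 (0->2):
Peg 0: [2]
Peg 1: [5, 4, 3]
Peg 2: [1]

After move 8 (0->1):
Peg 0: []
Peg 1: [5, 4, 3, 2]
Peg 2: [1]

After move 9 (2->0):
Peg 0: [1]
Peg 1: [5, 4, 3, 2]
Peg 2: []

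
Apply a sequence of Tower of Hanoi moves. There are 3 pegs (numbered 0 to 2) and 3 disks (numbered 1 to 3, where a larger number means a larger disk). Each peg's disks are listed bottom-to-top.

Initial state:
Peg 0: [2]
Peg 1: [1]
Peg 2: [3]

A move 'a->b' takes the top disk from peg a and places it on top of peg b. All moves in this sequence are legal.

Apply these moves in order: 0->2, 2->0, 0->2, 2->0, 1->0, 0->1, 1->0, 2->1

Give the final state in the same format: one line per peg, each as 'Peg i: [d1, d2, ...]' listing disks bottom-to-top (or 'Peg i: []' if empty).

Answer: Peg 0: [2, 1]
Peg 1: [3]
Peg 2: []

Derivation:
After move 1 (0->2):
Peg 0: []
Peg 1: [1]
Peg 2: [3, 2]

After move 2 (2->0):
Peg 0: [2]
Peg 1: [1]
Peg 2: [3]

After move 3 (0->2):
Peg 0: []
Peg 1: [1]
Peg 2: [3, 2]

After move 4 (2->0):
Peg 0: [2]
Peg 1: [1]
Peg 2: [3]

After move 5 (1->0):
Peg 0: [2, 1]
Peg 1: []
Peg 2: [3]

After move 6 (0->1):
Peg 0: [2]
Peg 1: [1]
Peg 2: [3]

After move 7 (1->0):
Peg 0: [2, 1]
Peg 1: []
Peg 2: [3]

After move 8 (2->1):
Peg 0: [2, 1]
Peg 1: [3]
Peg 2: []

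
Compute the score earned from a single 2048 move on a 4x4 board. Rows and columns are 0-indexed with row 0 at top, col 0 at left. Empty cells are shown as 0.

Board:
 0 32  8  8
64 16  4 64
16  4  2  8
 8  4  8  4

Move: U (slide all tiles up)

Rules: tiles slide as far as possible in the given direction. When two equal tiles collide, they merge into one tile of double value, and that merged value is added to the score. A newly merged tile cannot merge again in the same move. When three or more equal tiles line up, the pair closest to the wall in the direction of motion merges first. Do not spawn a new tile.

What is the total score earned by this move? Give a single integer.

Slide up:
col 0: [0, 64, 16, 8] -> [64, 16, 8, 0]  score +0 (running 0)
col 1: [32, 16, 4, 4] -> [32, 16, 8, 0]  score +8 (running 8)
col 2: [8, 4, 2, 8] -> [8, 4, 2, 8]  score +0 (running 8)
col 3: [8, 64, 8, 4] -> [8, 64, 8, 4]  score +0 (running 8)
Board after move:
64 32  8  8
16 16  4 64
 8  8  2  8
 0  0  8  4

Answer: 8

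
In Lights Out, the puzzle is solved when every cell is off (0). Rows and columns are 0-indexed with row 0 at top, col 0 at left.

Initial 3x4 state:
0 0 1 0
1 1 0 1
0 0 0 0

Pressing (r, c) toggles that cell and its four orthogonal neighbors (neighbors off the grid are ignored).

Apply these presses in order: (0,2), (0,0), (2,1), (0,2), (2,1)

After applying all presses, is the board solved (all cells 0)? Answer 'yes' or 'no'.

After press 1 at (0,2):
0 1 0 1
1 1 1 1
0 0 0 0

After press 2 at (0,0):
1 0 0 1
0 1 1 1
0 0 0 0

After press 3 at (2,1):
1 0 0 1
0 0 1 1
1 1 1 0

After press 4 at (0,2):
1 1 1 0
0 0 0 1
1 1 1 0

After press 5 at (2,1):
1 1 1 0
0 1 0 1
0 0 0 0

Lights still on: 5

Answer: no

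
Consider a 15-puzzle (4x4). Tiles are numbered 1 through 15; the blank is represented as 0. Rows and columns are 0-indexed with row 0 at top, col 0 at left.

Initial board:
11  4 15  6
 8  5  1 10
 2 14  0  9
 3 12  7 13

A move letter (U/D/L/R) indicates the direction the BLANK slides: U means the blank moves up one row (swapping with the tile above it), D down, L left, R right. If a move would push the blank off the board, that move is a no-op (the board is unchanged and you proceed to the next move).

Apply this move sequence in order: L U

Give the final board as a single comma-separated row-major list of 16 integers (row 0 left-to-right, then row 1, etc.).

Answer: 11, 4, 15, 6, 8, 0, 1, 10, 2, 5, 14, 9, 3, 12, 7, 13

Derivation:
After move 1 (L):
11  4 15  6
 8  5  1 10
 2  0 14  9
 3 12  7 13

After move 2 (U):
11  4 15  6
 8  0  1 10
 2  5 14  9
 3 12  7 13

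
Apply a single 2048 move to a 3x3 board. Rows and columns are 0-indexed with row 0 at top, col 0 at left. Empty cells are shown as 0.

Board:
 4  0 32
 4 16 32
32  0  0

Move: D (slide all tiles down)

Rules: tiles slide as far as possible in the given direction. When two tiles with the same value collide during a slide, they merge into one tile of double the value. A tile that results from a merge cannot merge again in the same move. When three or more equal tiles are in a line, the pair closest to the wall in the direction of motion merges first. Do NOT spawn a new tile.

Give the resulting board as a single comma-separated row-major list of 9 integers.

Answer: 0, 0, 0, 8, 0, 0, 32, 16, 64

Derivation:
Slide down:
col 0: [4, 4, 32] -> [0, 8, 32]
col 1: [0, 16, 0] -> [0, 0, 16]
col 2: [32, 32, 0] -> [0, 0, 64]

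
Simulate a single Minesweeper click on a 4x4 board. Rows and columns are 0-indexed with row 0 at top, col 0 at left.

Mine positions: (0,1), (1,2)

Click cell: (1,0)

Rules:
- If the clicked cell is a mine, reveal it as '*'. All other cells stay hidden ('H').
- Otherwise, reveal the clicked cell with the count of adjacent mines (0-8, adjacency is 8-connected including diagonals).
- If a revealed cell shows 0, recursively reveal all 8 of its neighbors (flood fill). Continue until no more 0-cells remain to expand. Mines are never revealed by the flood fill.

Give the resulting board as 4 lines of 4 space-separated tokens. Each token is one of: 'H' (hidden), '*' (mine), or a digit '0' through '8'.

H H H H
1 H H H
H H H H
H H H H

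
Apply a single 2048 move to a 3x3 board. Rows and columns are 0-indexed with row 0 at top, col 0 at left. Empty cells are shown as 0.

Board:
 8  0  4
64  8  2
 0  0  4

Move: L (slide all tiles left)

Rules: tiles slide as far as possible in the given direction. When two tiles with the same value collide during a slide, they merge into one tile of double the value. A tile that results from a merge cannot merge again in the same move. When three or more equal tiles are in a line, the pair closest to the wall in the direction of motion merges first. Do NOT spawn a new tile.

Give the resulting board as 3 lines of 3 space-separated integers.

Slide left:
row 0: [8, 0, 4] -> [8, 4, 0]
row 1: [64, 8, 2] -> [64, 8, 2]
row 2: [0, 0, 4] -> [4, 0, 0]

Answer:  8  4  0
64  8  2
 4  0  0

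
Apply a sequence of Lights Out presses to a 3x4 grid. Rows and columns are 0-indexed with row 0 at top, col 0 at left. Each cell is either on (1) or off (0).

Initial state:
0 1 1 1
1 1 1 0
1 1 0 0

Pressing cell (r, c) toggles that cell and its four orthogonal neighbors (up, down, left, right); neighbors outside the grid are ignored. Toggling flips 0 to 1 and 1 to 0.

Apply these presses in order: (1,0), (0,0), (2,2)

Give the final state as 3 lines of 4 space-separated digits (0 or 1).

Answer: 0 0 1 1
1 0 0 0
0 0 1 1

Derivation:
After press 1 at (1,0):
1 1 1 1
0 0 1 0
0 1 0 0

After press 2 at (0,0):
0 0 1 1
1 0 1 0
0 1 0 0

After press 3 at (2,2):
0 0 1 1
1 0 0 0
0 0 1 1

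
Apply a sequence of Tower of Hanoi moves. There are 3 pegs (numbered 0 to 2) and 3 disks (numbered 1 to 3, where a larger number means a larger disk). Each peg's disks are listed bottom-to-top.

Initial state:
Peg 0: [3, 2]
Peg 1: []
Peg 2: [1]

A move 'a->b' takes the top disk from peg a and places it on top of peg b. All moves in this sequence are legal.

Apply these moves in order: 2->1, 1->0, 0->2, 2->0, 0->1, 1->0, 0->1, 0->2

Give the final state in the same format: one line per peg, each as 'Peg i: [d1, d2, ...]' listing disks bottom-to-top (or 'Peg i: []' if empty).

After move 1 (2->1):
Peg 0: [3, 2]
Peg 1: [1]
Peg 2: []

After move 2 (1->0):
Peg 0: [3, 2, 1]
Peg 1: []
Peg 2: []

After move 3 (0->2):
Peg 0: [3, 2]
Peg 1: []
Peg 2: [1]

After move 4 (2->0):
Peg 0: [3, 2, 1]
Peg 1: []
Peg 2: []

After move 5 (0->1):
Peg 0: [3, 2]
Peg 1: [1]
Peg 2: []

After move 6 (1->0):
Peg 0: [3, 2, 1]
Peg 1: []
Peg 2: []

After move 7 (0->1):
Peg 0: [3, 2]
Peg 1: [1]
Peg 2: []

After move 8 (0->2):
Peg 0: [3]
Peg 1: [1]
Peg 2: [2]

Answer: Peg 0: [3]
Peg 1: [1]
Peg 2: [2]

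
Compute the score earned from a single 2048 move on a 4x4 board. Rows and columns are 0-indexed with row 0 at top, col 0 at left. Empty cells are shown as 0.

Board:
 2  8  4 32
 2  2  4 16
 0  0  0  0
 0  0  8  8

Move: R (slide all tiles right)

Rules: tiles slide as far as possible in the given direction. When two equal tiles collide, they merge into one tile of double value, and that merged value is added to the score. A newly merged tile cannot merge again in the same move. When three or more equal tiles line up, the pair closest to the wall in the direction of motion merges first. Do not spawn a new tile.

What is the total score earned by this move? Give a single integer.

Slide right:
row 0: [2, 8, 4, 32] -> [2, 8, 4, 32]  score +0 (running 0)
row 1: [2, 2, 4, 16] -> [0, 4, 4, 16]  score +4 (running 4)
row 2: [0, 0, 0, 0] -> [0, 0, 0, 0]  score +0 (running 4)
row 3: [0, 0, 8, 8] -> [0, 0, 0, 16]  score +16 (running 20)
Board after move:
 2  8  4 32
 0  4  4 16
 0  0  0  0
 0  0  0 16

Answer: 20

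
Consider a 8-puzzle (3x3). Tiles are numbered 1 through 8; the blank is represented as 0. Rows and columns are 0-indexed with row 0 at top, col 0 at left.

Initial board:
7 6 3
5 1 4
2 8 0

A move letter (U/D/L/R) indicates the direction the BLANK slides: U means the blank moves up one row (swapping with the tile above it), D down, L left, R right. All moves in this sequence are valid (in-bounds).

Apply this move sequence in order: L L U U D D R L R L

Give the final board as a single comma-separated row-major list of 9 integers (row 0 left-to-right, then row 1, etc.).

After move 1 (L):
7 6 3
5 1 4
2 0 8

After move 2 (L):
7 6 3
5 1 4
0 2 8

After move 3 (U):
7 6 3
0 1 4
5 2 8

After move 4 (U):
0 6 3
7 1 4
5 2 8

After move 5 (D):
7 6 3
0 1 4
5 2 8

After move 6 (D):
7 6 3
5 1 4
0 2 8

After move 7 (R):
7 6 3
5 1 4
2 0 8

After move 8 (L):
7 6 3
5 1 4
0 2 8

After move 9 (R):
7 6 3
5 1 4
2 0 8

After move 10 (L):
7 6 3
5 1 4
0 2 8

Answer: 7, 6, 3, 5, 1, 4, 0, 2, 8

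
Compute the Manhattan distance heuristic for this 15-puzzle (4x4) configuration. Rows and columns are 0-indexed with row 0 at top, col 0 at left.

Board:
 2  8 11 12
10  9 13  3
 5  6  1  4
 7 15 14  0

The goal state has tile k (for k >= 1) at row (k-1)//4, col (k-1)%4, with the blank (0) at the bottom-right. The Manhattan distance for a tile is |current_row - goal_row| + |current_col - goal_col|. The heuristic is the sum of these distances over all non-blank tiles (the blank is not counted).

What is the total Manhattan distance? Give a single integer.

Answer: 32

Derivation:
Tile 2: (0,0)->(0,1) = 1
Tile 8: (0,1)->(1,3) = 3
Tile 11: (0,2)->(2,2) = 2
Tile 12: (0,3)->(2,3) = 2
Tile 10: (1,0)->(2,1) = 2
Tile 9: (1,1)->(2,0) = 2
Tile 13: (1,2)->(3,0) = 4
Tile 3: (1,3)->(0,2) = 2
Tile 5: (2,0)->(1,0) = 1
Tile 6: (2,1)->(1,1) = 1
Tile 1: (2,2)->(0,0) = 4
Tile 4: (2,3)->(0,3) = 2
Tile 7: (3,0)->(1,2) = 4
Tile 15: (3,1)->(3,2) = 1
Tile 14: (3,2)->(3,1) = 1
Sum: 1 + 3 + 2 + 2 + 2 + 2 + 4 + 2 + 1 + 1 + 4 + 2 + 4 + 1 + 1 = 32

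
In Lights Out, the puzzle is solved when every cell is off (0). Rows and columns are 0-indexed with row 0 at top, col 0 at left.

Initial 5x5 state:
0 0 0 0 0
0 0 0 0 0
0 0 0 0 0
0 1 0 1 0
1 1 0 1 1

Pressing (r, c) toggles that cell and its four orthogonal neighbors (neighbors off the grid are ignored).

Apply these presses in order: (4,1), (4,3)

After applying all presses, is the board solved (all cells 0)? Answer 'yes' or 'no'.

After press 1 at (4,1):
0 0 0 0 0
0 0 0 0 0
0 0 0 0 0
0 0 0 1 0
0 0 1 1 1

After press 2 at (4,3):
0 0 0 0 0
0 0 0 0 0
0 0 0 0 0
0 0 0 0 0
0 0 0 0 0

Lights still on: 0

Answer: yes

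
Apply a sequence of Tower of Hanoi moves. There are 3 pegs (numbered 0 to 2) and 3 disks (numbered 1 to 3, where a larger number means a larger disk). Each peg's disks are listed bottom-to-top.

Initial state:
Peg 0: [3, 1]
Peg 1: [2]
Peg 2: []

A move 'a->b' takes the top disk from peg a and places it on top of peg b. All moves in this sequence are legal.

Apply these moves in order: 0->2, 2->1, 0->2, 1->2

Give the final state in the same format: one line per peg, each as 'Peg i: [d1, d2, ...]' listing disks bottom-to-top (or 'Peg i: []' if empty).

Answer: Peg 0: []
Peg 1: [2]
Peg 2: [3, 1]

Derivation:
After move 1 (0->2):
Peg 0: [3]
Peg 1: [2]
Peg 2: [1]

After move 2 (2->1):
Peg 0: [3]
Peg 1: [2, 1]
Peg 2: []

After move 3 (0->2):
Peg 0: []
Peg 1: [2, 1]
Peg 2: [3]

After move 4 (1->2):
Peg 0: []
Peg 1: [2]
Peg 2: [3, 1]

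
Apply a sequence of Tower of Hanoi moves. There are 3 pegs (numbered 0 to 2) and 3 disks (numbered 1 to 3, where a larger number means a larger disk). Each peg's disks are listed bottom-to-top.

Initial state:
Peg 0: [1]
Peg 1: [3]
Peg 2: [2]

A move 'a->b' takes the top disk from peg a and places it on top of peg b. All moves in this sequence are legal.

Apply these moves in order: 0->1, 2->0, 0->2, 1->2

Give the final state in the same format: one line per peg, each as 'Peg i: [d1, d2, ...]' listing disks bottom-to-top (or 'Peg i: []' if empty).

After move 1 (0->1):
Peg 0: []
Peg 1: [3, 1]
Peg 2: [2]

After move 2 (2->0):
Peg 0: [2]
Peg 1: [3, 1]
Peg 2: []

After move 3 (0->2):
Peg 0: []
Peg 1: [3, 1]
Peg 2: [2]

After move 4 (1->2):
Peg 0: []
Peg 1: [3]
Peg 2: [2, 1]

Answer: Peg 0: []
Peg 1: [3]
Peg 2: [2, 1]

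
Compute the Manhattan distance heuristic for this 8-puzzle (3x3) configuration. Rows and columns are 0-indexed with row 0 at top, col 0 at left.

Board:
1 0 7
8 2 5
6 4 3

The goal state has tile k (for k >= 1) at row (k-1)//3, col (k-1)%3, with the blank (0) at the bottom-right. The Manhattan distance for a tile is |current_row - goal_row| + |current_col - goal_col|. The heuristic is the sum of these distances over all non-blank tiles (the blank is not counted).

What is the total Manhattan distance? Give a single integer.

Answer: 15

Derivation:
Tile 1: (0,0)->(0,0) = 0
Tile 7: (0,2)->(2,0) = 4
Tile 8: (1,0)->(2,1) = 2
Tile 2: (1,1)->(0,1) = 1
Tile 5: (1,2)->(1,1) = 1
Tile 6: (2,0)->(1,2) = 3
Tile 4: (2,1)->(1,0) = 2
Tile 3: (2,2)->(0,2) = 2
Sum: 0 + 4 + 2 + 1 + 1 + 3 + 2 + 2 = 15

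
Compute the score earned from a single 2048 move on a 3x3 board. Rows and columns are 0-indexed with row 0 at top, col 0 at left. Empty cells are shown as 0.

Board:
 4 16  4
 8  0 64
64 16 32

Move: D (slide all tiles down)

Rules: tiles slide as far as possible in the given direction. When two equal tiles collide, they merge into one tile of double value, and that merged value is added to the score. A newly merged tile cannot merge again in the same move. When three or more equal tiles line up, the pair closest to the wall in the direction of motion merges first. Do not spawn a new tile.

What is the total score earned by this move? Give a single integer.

Slide down:
col 0: [4, 8, 64] -> [4, 8, 64]  score +0 (running 0)
col 1: [16, 0, 16] -> [0, 0, 32]  score +32 (running 32)
col 2: [4, 64, 32] -> [4, 64, 32]  score +0 (running 32)
Board after move:
 4  0  4
 8  0 64
64 32 32

Answer: 32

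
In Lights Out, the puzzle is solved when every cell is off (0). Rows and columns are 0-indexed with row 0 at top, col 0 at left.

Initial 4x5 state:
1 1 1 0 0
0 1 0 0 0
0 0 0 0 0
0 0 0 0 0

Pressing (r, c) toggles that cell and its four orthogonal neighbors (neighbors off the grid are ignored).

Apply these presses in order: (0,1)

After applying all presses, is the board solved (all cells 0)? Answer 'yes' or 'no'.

After press 1 at (0,1):
0 0 0 0 0
0 0 0 0 0
0 0 0 0 0
0 0 0 0 0

Lights still on: 0

Answer: yes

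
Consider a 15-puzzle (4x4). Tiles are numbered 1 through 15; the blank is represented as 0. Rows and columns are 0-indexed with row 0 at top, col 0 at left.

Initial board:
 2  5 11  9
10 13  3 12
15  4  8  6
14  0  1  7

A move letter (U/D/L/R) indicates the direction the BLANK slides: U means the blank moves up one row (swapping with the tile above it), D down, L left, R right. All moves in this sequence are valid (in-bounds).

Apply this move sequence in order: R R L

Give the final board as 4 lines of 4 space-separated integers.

Answer:  2  5 11  9
10 13  3 12
15  4  8  6
14  1  0  7

Derivation:
After move 1 (R):
 2  5 11  9
10 13  3 12
15  4  8  6
14  1  0  7

After move 2 (R):
 2  5 11  9
10 13  3 12
15  4  8  6
14  1  7  0

After move 3 (L):
 2  5 11  9
10 13  3 12
15  4  8  6
14  1  0  7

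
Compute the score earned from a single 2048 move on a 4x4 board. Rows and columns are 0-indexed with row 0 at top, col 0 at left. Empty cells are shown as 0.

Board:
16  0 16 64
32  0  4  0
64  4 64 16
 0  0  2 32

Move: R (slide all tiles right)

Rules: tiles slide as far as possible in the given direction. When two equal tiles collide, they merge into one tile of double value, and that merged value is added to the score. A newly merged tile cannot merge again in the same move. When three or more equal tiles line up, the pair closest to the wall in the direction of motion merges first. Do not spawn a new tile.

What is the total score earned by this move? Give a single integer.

Answer: 32

Derivation:
Slide right:
row 0: [16, 0, 16, 64] -> [0, 0, 32, 64]  score +32 (running 32)
row 1: [32, 0, 4, 0] -> [0, 0, 32, 4]  score +0 (running 32)
row 2: [64, 4, 64, 16] -> [64, 4, 64, 16]  score +0 (running 32)
row 3: [0, 0, 2, 32] -> [0, 0, 2, 32]  score +0 (running 32)
Board after move:
 0  0 32 64
 0  0 32  4
64  4 64 16
 0  0  2 32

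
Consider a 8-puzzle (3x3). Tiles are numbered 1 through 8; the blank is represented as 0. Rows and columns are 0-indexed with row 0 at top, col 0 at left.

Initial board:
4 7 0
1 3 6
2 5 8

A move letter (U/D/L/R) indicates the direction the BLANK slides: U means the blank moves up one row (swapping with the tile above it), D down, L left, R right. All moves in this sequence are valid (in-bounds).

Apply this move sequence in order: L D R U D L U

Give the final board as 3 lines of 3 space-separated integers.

Answer: 4 0 7
1 3 6
2 5 8

Derivation:
After move 1 (L):
4 0 7
1 3 6
2 5 8

After move 2 (D):
4 3 7
1 0 6
2 5 8

After move 3 (R):
4 3 7
1 6 0
2 5 8

After move 4 (U):
4 3 0
1 6 7
2 5 8

After move 5 (D):
4 3 7
1 6 0
2 5 8

After move 6 (L):
4 3 7
1 0 6
2 5 8

After move 7 (U):
4 0 7
1 3 6
2 5 8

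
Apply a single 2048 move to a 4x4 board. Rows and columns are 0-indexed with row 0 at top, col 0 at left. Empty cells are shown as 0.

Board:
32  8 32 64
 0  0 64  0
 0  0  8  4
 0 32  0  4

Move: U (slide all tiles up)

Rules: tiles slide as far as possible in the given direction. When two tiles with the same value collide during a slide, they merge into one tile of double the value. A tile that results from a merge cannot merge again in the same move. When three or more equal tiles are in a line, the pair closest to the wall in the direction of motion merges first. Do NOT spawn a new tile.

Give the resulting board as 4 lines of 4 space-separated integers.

Slide up:
col 0: [32, 0, 0, 0] -> [32, 0, 0, 0]
col 1: [8, 0, 0, 32] -> [8, 32, 0, 0]
col 2: [32, 64, 8, 0] -> [32, 64, 8, 0]
col 3: [64, 0, 4, 4] -> [64, 8, 0, 0]

Answer: 32  8 32 64
 0 32 64  8
 0  0  8  0
 0  0  0  0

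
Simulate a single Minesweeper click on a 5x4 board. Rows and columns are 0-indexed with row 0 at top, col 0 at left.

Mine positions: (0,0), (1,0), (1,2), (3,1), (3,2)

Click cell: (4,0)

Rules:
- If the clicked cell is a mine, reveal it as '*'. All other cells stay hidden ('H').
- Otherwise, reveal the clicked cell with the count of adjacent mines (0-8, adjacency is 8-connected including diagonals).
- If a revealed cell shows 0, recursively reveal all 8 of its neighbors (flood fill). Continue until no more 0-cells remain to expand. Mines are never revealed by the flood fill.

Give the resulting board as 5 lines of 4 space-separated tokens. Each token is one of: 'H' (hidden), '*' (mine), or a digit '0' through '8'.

H H H H
H H H H
H H H H
H H H H
1 H H H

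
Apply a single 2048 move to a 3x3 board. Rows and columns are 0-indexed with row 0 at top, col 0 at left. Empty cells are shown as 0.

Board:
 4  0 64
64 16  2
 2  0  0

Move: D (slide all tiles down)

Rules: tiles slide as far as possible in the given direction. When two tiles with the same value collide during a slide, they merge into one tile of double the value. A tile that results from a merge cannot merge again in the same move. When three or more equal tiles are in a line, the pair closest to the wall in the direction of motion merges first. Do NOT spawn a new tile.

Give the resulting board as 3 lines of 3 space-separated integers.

Slide down:
col 0: [4, 64, 2] -> [4, 64, 2]
col 1: [0, 16, 0] -> [0, 0, 16]
col 2: [64, 2, 0] -> [0, 64, 2]

Answer:  4  0  0
64  0 64
 2 16  2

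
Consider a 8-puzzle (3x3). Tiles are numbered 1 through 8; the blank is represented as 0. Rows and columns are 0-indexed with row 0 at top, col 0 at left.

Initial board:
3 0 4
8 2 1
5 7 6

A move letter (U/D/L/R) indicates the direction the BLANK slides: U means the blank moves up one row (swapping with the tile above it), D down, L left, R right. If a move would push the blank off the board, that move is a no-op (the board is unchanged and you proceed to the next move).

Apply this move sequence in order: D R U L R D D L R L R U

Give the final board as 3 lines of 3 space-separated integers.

After move 1 (D):
3 2 4
8 0 1
5 7 6

After move 2 (R):
3 2 4
8 1 0
5 7 6

After move 3 (U):
3 2 0
8 1 4
5 7 6

After move 4 (L):
3 0 2
8 1 4
5 7 6

After move 5 (R):
3 2 0
8 1 4
5 7 6

After move 6 (D):
3 2 4
8 1 0
5 7 6

After move 7 (D):
3 2 4
8 1 6
5 7 0

After move 8 (L):
3 2 4
8 1 6
5 0 7

After move 9 (R):
3 2 4
8 1 6
5 7 0

After move 10 (L):
3 2 4
8 1 6
5 0 7

After move 11 (R):
3 2 4
8 1 6
5 7 0

After move 12 (U):
3 2 4
8 1 0
5 7 6

Answer: 3 2 4
8 1 0
5 7 6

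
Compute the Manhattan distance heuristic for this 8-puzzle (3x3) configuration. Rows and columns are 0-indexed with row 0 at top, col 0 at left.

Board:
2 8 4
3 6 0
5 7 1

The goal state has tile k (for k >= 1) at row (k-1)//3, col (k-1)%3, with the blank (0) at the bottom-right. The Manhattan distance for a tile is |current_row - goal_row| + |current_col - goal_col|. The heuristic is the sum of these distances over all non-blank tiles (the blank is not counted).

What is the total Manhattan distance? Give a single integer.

Answer: 17

Derivation:
Tile 2: (0,0)->(0,1) = 1
Tile 8: (0,1)->(2,1) = 2
Tile 4: (0,2)->(1,0) = 3
Tile 3: (1,0)->(0,2) = 3
Tile 6: (1,1)->(1,2) = 1
Tile 5: (2,0)->(1,1) = 2
Tile 7: (2,1)->(2,0) = 1
Tile 1: (2,2)->(0,0) = 4
Sum: 1 + 2 + 3 + 3 + 1 + 2 + 1 + 4 = 17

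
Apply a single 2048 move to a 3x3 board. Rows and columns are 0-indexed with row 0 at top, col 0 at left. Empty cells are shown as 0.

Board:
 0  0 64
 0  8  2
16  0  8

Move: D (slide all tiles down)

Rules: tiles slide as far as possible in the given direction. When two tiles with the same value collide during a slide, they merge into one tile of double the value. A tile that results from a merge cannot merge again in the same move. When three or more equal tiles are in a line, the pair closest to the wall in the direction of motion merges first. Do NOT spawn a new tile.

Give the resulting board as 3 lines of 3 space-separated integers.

Answer:  0  0 64
 0  0  2
16  8  8

Derivation:
Slide down:
col 0: [0, 0, 16] -> [0, 0, 16]
col 1: [0, 8, 0] -> [0, 0, 8]
col 2: [64, 2, 8] -> [64, 2, 8]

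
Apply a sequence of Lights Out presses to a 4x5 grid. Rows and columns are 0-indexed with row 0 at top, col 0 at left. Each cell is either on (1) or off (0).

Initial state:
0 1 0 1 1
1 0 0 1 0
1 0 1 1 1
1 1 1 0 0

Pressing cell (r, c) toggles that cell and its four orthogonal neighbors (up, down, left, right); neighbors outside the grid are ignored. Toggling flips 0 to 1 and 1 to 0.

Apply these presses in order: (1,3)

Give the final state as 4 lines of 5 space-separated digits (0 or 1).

After press 1 at (1,3):
0 1 0 0 1
1 0 1 0 1
1 0 1 0 1
1 1 1 0 0

Answer: 0 1 0 0 1
1 0 1 0 1
1 0 1 0 1
1 1 1 0 0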